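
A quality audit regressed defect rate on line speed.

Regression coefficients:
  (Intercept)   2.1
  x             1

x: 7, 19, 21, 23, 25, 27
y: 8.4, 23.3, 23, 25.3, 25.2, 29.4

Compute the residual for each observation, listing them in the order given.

-0.7, 2.2, -0.1, 0.2, -1.9, 0.3

x=7: ŷ = 2.1 + 7 = 9.1; r = 8.4 − 9.1 = -0.7
x=19: ŷ = 2.1 + 19 = 21.1; r = 23.3 − 21.1 = 2.2
x=21: ŷ = 2.1 + 21 = 23.1; r = 23 − 23.1 = -0.1
x=23: ŷ = 2.1 + 23 = 25.1; r = 25.3 − 25.1 = 0.2
x=25: ŷ = 2.1 + 25 = 27.1; r = 25.2 − 27.1 = -1.9
x=27: ŷ = 2.1 + 27 = 29.1; r = 29.4 − 29.1 = 0.3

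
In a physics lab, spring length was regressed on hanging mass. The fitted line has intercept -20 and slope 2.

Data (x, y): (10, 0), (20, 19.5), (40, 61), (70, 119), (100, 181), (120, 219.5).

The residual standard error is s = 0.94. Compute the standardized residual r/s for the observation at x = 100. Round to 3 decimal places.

1.064

ŷ = -20 + 2·100 = 180
r = 181 − 180 = 1
r/s = 1 / 0.94 = 1.064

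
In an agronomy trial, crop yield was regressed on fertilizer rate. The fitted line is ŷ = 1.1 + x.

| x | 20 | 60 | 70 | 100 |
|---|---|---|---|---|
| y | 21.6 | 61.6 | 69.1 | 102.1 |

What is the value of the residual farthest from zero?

x=20: ŷ = 1.1 + 20 = 21.1; e = 21.6 − 21.1 = 0.5
x=60: ŷ = 1.1 + 60 = 61.1; e = 61.6 − 61.1 = 0.5
x=70: ŷ = 1.1 + 70 = 71.1; e = 69.1 − 71.1 = -2
x=100: ŷ = 1.1 + 100 = 101.1; e = 102.1 − 101.1 = 1
Largest |e| is 2 at x = 70, residual -2.

e = -2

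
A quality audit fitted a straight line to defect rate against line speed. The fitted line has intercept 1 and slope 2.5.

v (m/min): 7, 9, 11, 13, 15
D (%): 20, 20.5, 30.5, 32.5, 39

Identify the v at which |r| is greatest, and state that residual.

v=7: D̂ = 1 + 2.5·7 = 18.5; r = 20 − 18.5 = 1.5
v=9: D̂ = 1 + 2.5·9 = 23.5; r = 20.5 − 23.5 = -3
v=11: D̂ = 1 + 2.5·11 = 28.5; r = 30.5 − 28.5 = 2
v=13: D̂ = 1 + 2.5·13 = 33.5; r = 32.5 − 33.5 = -1
v=15: D̂ = 1 + 2.5·15 = 38.5; r = 39 − 38.5 = 0.5
Largest |r| is 3 at v = 9, residual -3.

v = 9, r = -3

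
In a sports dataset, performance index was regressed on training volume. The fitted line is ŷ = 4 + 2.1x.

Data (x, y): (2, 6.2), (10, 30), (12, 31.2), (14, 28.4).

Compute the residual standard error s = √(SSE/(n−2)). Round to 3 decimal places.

s = 5.385

x=2: ŷ = 4 + 2.1·2 = 8.2; e = 6.2 − 8.2 = -2
x=10: ŷ = 4 + 2.1·10 = 25; e = 30 − 25 = 5
x=12: ŷ = 4 + 2.1·12 = 29.2; e = 31.2 − 29.2 = 2
x=14: ŷ = 4 + 2.1·14 = 33.4; e = 28.4 − 33.4 = -5
SSE = 4 + 25 + 4 + 25 = 58
s = √(58/2) = √29 ≈ 5.385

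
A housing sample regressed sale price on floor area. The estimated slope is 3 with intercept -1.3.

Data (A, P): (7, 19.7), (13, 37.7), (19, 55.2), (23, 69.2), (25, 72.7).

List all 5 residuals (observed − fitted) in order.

A=7: P̂ = -1.3 + 3·7 = 19.7; r = 19.7 − 19.7 = 0
A=13: P̂ = -1.3 + 3·13 = 37.7; r = 37.7 − 37.7 = 0
A=19: P̂ = -1.3 + 3·19 = 55.7; r = 55.2 − 55.7 = -0.5
A=23: P̂ = -1.3 + 3·23 = 67.7; r = 69.2 − 67.7 = 1.5
A=25: P̂ = -1.3 + 3·25 = 73.7; r = 72.7 − 73.7 = -1

0, 0, -0.5, 1.5, -1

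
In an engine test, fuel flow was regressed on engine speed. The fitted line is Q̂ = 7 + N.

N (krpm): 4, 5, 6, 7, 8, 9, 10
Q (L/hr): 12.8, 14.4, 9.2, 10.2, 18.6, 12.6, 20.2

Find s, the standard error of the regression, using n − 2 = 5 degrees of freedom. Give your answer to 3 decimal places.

N=4: Q̂ = 7 + 4 = 11; r = 12.8 − 11 = 1.8
N=5: Q̂ = 7 + 5 = 12; r = 14.4 − 12 = 2.4
N=6: Q̂ = 7 + 6 = 13; r = 9.2 − 13 = -3.8
N=7: Q̂ = 7 + 7 = 14; r = 10.2 − 14 = -3.8
N=8: Q̂ = 7 + 8 = 15; r = 18.6 − 15 = 3.6
N=9: Q̂ = 7 + 9 = 16; r = 12.6 − 16 = -3.4
N=10: Q̂ = 7 + 10 = 17; r = 20.2 − 17 = 3.2
SSE = 3.24 + 5.76 + 14.44 + 14.44 + 12.96 + 11.56 + 10.24 = 72.64
s = √(72.64/5) = √14.528 ≈ 3.812

s = 3.812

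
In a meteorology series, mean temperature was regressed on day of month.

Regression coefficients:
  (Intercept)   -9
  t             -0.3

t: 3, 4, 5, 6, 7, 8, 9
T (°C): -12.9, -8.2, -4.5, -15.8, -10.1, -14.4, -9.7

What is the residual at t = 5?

e = 6

ŷ = -9 − 0.3·5 = -10.5
e = -4.5 − (-10.5) = 6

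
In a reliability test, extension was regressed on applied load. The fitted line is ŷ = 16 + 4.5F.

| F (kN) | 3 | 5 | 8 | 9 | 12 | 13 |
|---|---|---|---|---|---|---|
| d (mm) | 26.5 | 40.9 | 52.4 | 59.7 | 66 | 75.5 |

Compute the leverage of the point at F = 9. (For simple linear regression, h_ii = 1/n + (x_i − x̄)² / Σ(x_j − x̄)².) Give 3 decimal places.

h = 0.173

F̄ = (3 + 5 + 8 + 9 + 12 + 13)/6 = 8.33333
Σ(F − F̄)² = 28.4444 + 11.1111 + 0.111111 + 0.444444 + 13.4444 + 21.7778 = 75.3333
h = 1/6 + (0.666667)²/75.3333 = 0.166667 + 0.00589971 = 0.173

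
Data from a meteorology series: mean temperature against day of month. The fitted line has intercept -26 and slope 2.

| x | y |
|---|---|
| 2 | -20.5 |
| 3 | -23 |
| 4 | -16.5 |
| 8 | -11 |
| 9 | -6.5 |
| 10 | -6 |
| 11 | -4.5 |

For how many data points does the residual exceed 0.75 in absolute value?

5

x=2: ŷ = -26 + 2·2 = -22; e = -20.5 − (-22) = 1.5
x=3: ŷ = -26 + 2·3 = -20; e = -23 − (-20) = -3
x=4: ŷ = -26 + 2·4 = -18; e = -16.5 − (-18) = 1.5
x=8: ŷ = -26 + 2·8 = -10; e = -11 − (-10) = -1
x=9: ŷ = -26 + 2·9 = -8; e = -6.5 − (-8) = 1.5
x=10: ŷ = -26 + 2·10 = -6; e = -6 − (-6) = 0
x=11: ŷ = -26 + 2·11 = -4; e = -4.5 − (-4) = -0.5
|e| > 0.75: x=2 (|e|=1.5), x=3 (|e|=3), x=4 (|e|=1.5), x=8 (|e|=1), x=9 (|e|=1.5) → 5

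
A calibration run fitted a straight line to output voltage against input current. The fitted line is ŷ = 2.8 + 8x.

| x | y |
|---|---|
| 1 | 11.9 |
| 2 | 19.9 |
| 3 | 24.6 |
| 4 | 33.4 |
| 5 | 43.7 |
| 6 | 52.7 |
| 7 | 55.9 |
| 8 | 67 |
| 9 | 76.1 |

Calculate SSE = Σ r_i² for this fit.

SSE = 23.78

x=1: ŷ = 2.8 + 8·1 = 10.8; r = 11.9 − 10.8 = 1.1
x=2: ŷ = 2.8 + 8·2 = 18.8; r = 19.9 − 18.8 = 1.1
x=3: ŷ = 2.8 + 8·3 = 26.8; r = 24.6 − 26.8 = -2.2
x=4: ŷ = 2.8 + 8·4 = 34.8; r = 33.4 − 34.8 = -1.4
x=5: ŷ = 2.8 + 8·5 = 42.8; r = 43.7 − 42.8 = 0.9
x=6: ŷ = 2.8 + 8·6 = 50.8; r = 52.7 − 50.8 = 1.9
x=7: ŷ = 2.8 + 8·7 = 58.8; r = 55.9 − 58.8 = -2.9
x=8: ŷ = 2.8 + 8·8 = 66.8; r = 67 − 66.8 = 0.2
x=9: ŷ = 2.8 + 8·9 = 74.8; r = 76.1 − 74.8 = 1.3
SSE = 1.21 + 1.21 + 4.84 + 1.96 + 0.81 + 3.61 + 8.41 + 0.04 + 1.69 = 23.78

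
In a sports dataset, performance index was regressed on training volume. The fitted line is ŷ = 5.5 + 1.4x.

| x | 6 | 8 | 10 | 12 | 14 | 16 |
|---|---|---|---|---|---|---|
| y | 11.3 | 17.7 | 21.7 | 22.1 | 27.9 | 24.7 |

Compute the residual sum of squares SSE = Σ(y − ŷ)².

x=6: ŷ = 5.5 + 1.4·6 = 13.9; r = 11.3 − 13.9 = -2.6
x=8: ŷ = 5.5 + 1.4·8 = 16.7; r = 17.7 − 16.7 = 1
x=10: ŷ = 5.5 + 1.4·10 = 19.5; r = 21.7 − 19.5 = 2.2
x=12: ŷ = 5.5 + 1.4·12 = 22.3; r = 22.1 − 22.3 = -0.2
x=14: ŷ = 5.5 + 1.4·14 = 25.1; r = 27.9 − 25.1 = 2.8
x=16: ŷ = 5.5 + 1.4·16 = 27.9; r = 24.7 − 27.9 = -3.2
SSE = 6.76 + 1 + 4.84 + 0.04 + 7.84 + 10.24 = 30.72

SSE = 30.72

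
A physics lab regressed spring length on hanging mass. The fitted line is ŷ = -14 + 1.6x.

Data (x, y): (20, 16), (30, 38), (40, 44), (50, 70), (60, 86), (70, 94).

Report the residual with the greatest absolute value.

x=20: ŷ = -14 + 1.6·20 = 18; r = 16 − 18 = -2
x=30: ŷ = -14 + 1.6·30 = 34; r = 38 − 34 = 4
x=40: ŷ = -14 + 1.6·40 = 50; r = 44 − 50 = -6
x=50: ŷ = -14 + 1.6·50 = 66; r = 70 − 66 = 4
x=60: ŷ = -14 + 1.6·60 = 82; r = 86 − 82 = 4
x=70: ŷ = -14 + 1.6·70 = 98; r = 94 − 98 = -4
Largest |r| is 6 at x = 40, residual -6.

r = -6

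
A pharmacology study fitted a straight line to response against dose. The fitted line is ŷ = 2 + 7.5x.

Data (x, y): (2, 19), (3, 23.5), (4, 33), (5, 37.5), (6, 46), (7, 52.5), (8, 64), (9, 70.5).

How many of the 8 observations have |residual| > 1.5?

4

x=2: ŷ = 2 + 7.5·2 = 17; e = 19 − 17 = 2
x=3: ŷ = 2 + 7.5·3 = 24.5; e = 23.5 − 24.5 = -1
x=4: ŷ = 2 + 7.5·4 = 32; e = 33 − 32 = 1
x=5: ŷ = 2 + 7.5·5 = 39.5; e = 37.5 − 39.5 = -2
x=6: ŷ = 2 + 7.5·6 = 47; e = 46 − 47 = -1
x=7: ŷ = 2 + 7.5·7 = 54.5; e = 52.5 − 54.5 = -2
x=8: ŷ = 2 + 7.5·8 = 62; e = 64 − 62 = 2
x=9: ŷ = 2 + 7.5·9 = 69.5; e = 70.5 − 69.5 = 1
|e| > 1.5: x=2 (|e|=2), x=5 (|e|=2), x=7 (|e|=2), x=8 (|e|=2) → 4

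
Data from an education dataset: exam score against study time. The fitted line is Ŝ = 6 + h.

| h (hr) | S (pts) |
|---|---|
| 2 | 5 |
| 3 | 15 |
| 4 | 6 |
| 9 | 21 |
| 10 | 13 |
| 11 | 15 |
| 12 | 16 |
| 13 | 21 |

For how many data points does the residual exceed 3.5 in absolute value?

h=2: Ŝ = 6 + 2 = 8; r = 5 − 8 = -3
h=3: Ŝ = 6 + 3 = 9; r = 15 − 9 = 6
h=4: Ŝ = 6 + 4 = 10; r = 6 − 10 = -4
h=9: Ŝ = 6 + 9 = 15; r = 21 − 15 = 6
h=10: Ŝ = 6 + 10 = 16; r = 13 − 16 = -3
h=11: Ŝ = 6 + 11 = 17; r = 15 − 17 = -2
h=12: Ŝ = 6 + 12 = 18; r = 16 − 18 = -2
h=13: Ŝ = 6 + 13 = 19; r = 21 − 19 = 2
|r| > 3.5: h=3 (|r|=6), h=4 (|r|=4), h=9 (|r|=6) → 3

3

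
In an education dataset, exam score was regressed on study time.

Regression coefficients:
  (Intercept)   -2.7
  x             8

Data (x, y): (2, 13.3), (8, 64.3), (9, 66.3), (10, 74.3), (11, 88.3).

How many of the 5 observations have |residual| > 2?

4

x=2: ŷ = -2.7 + 8·2 = 13.3; e = 13.3 − 13.3 = 0
x=8: ŷ = -2.7 + 8·8 = 61.3; e = 64.3 − 61.3 = 3
x=9: ŷ = -2.7 + 8·9 = 69.3; e = 66.3 − 69.3 = -3
x=10: ŷ = -2.7 + 8·10 = 77.3; e = 74.3 − 77.3 = -3
x=11: ŷ = -2.7 + 8·11 = 85.3; e = 88.3 − 85.3 = 3
|e| > 2: x=8 (|e|=3), x=9 (|e|=3), x=10 (|e|=3), x=11 (|e|=3) → 4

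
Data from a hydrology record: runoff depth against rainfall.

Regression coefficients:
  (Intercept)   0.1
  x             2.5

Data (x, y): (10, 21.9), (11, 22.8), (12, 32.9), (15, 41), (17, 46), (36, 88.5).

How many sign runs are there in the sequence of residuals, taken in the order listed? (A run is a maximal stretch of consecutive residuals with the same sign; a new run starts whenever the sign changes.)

x=10: ŷ = 0.1 + 2.5·10 = 25.1; r = 21.9 − 25.1 = -3.2
x=11: ŷ = 0.1 + 2.5·11 = 27.6; r = 22.8 − 27.6 = -4.8
x=12: ŷ = 0.1 + 2.5·12 = 30.1; r = 32.9 − 30.1 = 2.8
x=15: ŷ = 0.1 + 2.5·15 = 37.6; r = 41 − 37.6 = 3.4
x=17: ŷ = 0.1 + 2.5·17 = 42.6; r = 46 − 42.6 = 3.4
x=36: ŷ = 0.1 + 2.5·36 = 90.1; r = 88.5 − 90.1 = -1.6
Signs: − − + + + −
Runs: −×2, +×3, −×1 → 3

3 runs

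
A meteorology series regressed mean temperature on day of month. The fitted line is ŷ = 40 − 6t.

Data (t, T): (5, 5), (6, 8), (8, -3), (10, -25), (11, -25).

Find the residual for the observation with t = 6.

e = 4

ŷ = 40 − 6·6 = 4
e = 8 − 4 = 4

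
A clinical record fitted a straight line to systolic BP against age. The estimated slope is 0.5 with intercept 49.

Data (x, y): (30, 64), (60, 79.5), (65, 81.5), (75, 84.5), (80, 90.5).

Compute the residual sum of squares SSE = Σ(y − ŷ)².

x=30: ŷ = 49 + 0.5·30 = 64; e = 64 − 64 = 0
x=60: ŷ = 49 + 0.5·60 = 79; e = 79.5 − 79 = 0.5
x=65: ŷ = 49 + 0.5·65 = 81.5; e = 81.5 − 81.5 = 0
x=75: ŷ = 49 + 0.5·75 = 86.5; e = 84.5 − 86.5 = -2
x=80: ŷ = 49 + 0.5·80 = 89; e = 90.5 − 89 = 1.5
SSE = 0 + 0.25 + 0 + 4 + 2.25 = 6.5

SSE = 6.5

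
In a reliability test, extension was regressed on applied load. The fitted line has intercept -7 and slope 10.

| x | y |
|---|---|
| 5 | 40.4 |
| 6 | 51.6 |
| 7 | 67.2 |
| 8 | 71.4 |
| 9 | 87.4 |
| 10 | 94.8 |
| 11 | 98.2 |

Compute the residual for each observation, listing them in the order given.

x=5: ŷ = -7 + 10·5 = 43; r = 40.4 − 43 = -2.6
x=6: ŷ = -7 + 10·6 = 53; r = 51.6 − 53 = -1.4
x=7: ŷ = -7 + 10·7 = 63; r = 67.2 − 63 = 4.2
x=8: ŷ = -7 + 10·8 = 73; r = 71.4 − 73 = -1.6
x=9: ŷ = -7 + 10·9 = 83; r = 87.4 − 83 = 4.4
x=10: ŷ = -7 + 10·10 = 93; r = 94.8 − 93 = 1.8
x=11: ŷ = -7 + 10·11 = 103; r = 98.2 − 103 = -4.8

-2.6, -1.4, 4.2, -1.6, 4.4, 1.8, -4.8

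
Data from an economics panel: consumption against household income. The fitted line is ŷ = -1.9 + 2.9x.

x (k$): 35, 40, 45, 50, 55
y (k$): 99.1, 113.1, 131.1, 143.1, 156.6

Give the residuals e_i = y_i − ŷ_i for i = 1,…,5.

-0.5, -1, 2.5, 0, -1

x=35: ŷ = -1.9 + 2.9·35 = 99.6; e = 99.1 − 99.6 = -0.5
x=40: ŷ = -1.9 + 2.9·40 = 114.1; e = 113.1 − 114.1 = -1
x=45: ŷ = -1.9 + 2.9·45 = 128.6; e = 131.1 − 128.6 = 2.5
x=50: ŷ = -1.9 + 2.9·50 = 143.1; e = 143.1 − 143.1 = 0
x=55: ŷ = -1.9 + 2.9·55 = 157.6; e = 156.6 − 157.6 = -1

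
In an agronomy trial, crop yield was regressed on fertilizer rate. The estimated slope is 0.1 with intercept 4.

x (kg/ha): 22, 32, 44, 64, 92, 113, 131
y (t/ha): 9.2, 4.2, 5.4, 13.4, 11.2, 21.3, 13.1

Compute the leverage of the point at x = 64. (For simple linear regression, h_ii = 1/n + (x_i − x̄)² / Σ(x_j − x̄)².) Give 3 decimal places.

x̄ = (22 + 32 + 44 + 64 + 92 + 113 + 131)/7 = 71.1429
Σ(x − x̄)² = 2415.02 + 1532.16 + 736.735 + 51.0204 + 435.02 + 1752.02 + 3582.88 = 10504.9
h = 1/7 + (-7.14286)²/10504.9 = 0.142857 + 0.00485684 = 0.148

h = 0.148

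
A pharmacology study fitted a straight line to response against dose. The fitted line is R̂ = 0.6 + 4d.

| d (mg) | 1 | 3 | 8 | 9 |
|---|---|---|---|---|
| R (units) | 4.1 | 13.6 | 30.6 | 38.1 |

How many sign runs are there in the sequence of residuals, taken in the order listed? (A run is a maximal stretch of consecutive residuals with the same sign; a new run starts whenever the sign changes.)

4 runs

d=1: R̂ = 0.6 + 4·1 = 4.6; e = 4.1 − 4.6 = -0.5
d=3: R̂ = 0.6 + 4·3 = 12.6; e = 13.6 − 12.6 = 1
d=8: R̂ = 0.6 + 4·8 = 32.6; e = 30.6 − 32.6 = -2
d=9: R̂ = 0.6 + 4·9 = 36.6; e = 38.1 − 36.6 = 1.5
Signs: − + − +
Runs: −×1, +×1, −×1, +×1 → 4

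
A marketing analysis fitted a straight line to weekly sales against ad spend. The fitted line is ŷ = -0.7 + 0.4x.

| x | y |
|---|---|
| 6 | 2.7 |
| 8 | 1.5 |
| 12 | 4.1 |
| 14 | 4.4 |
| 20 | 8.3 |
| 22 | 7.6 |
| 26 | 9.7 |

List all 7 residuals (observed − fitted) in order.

x=6: ŷ = -0.7 + 0.4·6 = 1.7; e = 2.7 − 1.7 = 1
x=8: ŷ = -0.7 + 0.4·8 = 2.5; e = 1.5 − 2.5 = -1
x=12: ŷ = -0.7 + 0.4·12 = 4.1; e = 4.1 − 4.1 = 0
x=14: ŷ = -0.7 + 0.4·14 = 4.9; e = 4.4 − 4.9 = -0.5
x=20: ŷ = -0.7 + 0.4·20 = 7.3; e = 8.3 − 7.3 = 1
x=22: ŷ = -0.7 + 0.4·22 = 8.1; e = 7.6 − 8.1 = -0.5
x=26: ŷ = -0.7 + 0.4·26 = 9.7; e = 9.7 − 9.7 = 0

1, -1, 0, -0.5, 1, -0.5, 0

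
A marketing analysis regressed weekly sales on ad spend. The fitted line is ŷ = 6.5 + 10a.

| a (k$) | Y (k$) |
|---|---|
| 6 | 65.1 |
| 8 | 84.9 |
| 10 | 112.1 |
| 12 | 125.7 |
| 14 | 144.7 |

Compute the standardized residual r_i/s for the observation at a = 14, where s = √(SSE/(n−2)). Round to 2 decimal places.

a=6: ŷ = 6.5 + 10·6 = 66.5; r = 65.1 − 66.5 = -1.4
a=8: ŷ = 6.5 + 10·8 = 86.5; r = 84.9 − 86.5 = -1.6
a=10: ŷ = 6.5 + 10·10 = 106.5; r = 112.1 − 106.5 = 5.6
a=12: ŷ = 6.5 + 10·12 = 126.5; r = 125.7 − 126.5 = -0.8
a=14: ŷ = 6.5 + 10·14 = 146.5; r = 144.7 − 146.5 = -1.8
SSE = 1.96 + 2.56 + 31.36 + 0.64 + 3.24 = 39.76
s = √(39.76/3) = 3.64051
r/s = -1.8 / 3.64051 = -0.49

-0.49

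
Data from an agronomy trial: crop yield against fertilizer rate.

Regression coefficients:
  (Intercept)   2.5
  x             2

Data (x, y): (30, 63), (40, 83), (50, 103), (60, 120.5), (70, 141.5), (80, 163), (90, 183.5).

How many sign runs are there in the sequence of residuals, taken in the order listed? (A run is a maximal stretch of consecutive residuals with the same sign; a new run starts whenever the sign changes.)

3 runs

x=30: ŷ = 2.5 + 2·30 = 62.5; e = 63 − 62.5 = 0.5
x=40: ŷ = 2.5 + 2·40 = 82.5; e = 83 − 82.5 = 0.5
x=50: ŷ = 2.5 + 2·50 = 102.5; e = 103 − 102.5 = 0.5
x=60: ŷ = 2.5 + 2·60 = 122.5; e = 120.5 − 122.5 = -2
x=70: ŷ = 2.5 + 2·70 = 142.5; e = 141.5 − 142.5 = -1
x=80: ŷ = 2.5 + 2·80 = 162.5; e = 163 − 162.5 = 0.5
x=90: ŷ = 2.5 + 2·90 = 182.5; e = 183.5 − 182.5 = 1
Signs: + + + − − + +
Runs: +×3, −×2, +×2 → 3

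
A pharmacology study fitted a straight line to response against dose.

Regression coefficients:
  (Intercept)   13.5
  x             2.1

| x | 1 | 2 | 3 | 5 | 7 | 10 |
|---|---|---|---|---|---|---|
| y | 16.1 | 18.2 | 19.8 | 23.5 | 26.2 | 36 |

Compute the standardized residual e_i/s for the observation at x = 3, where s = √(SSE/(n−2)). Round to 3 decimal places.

x=1: ŷ = 13.5 + 2.1·1 = 15.6; e = 16.1 − 15.6 = 0.5
x=2: ŷ = 13.5 + 2.1·2 = 17.7; e = 18.2 − 17.7 = 0.5
x=3: ŷ = 13.5 + 2.1·3 = 19.8; e = 19.8 − 19.8 = 0
x=5: ŷ = 13.5 + 2.1·5 = 24; e = 23.5 − 24 = -0.5
x=7: ŷ = 13.5 + 2.1·7 = 28.2; e = 26.2 − 28.2 = -2
x=10: ŷ = 13.5 + 2.1·10 = 34.5; e = 36 − 34.5 = 1.5
SSE = 0.25 + 0.25 + 0 + 0.25 + 4 + 2.25 = 7
s = √(7/4) = 1.32288
e/s = 0 / 1.32288 = 0.000

0.000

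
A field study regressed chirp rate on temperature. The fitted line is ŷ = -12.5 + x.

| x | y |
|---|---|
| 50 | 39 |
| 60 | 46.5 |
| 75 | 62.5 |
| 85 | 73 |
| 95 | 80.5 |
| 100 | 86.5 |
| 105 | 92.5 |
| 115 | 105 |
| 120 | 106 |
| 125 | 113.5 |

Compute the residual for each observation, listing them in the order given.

1.5, -1, 0, 0.5, -2, -1, 0, 2.5, -1.5, 1

x=50: ŷ = -12.5 + 50 = 37.5; e = 39 − 37.5 = 1.5
x=60: ŷ = -12.5 + 60 = 47.5; e = 46.5 − 47.5 = -1
x=75: ŷ = -12.5 + 75 = 62.5; e = 62.5 − 62.5 = 0
x=85: ŷ = -12.5 + 85 = 72.5; e = 73 − 72.5 = 0.5
x=95: ŷ = -12.5 + 95 = 82.5; e = 80.5 − 82.5 = -2
x=100: ŷ = -12.5 + 100 = 87.5; e = 86.5 − 87.5 = -1
x=105: ŷ = -12.5 + 105 = 92.5; e = 92.5 − 92.5 = 0
x=115: ŷ = -12.5 + 115 = 102.5; e = 105 − 102.5 = 2.5
x=120: ŷ = -12.5 + 120 = 107.5; e = 106 − 107.5 = -1.5
x=125: ŷ = -12.5 + 125 = 112.5; e = 113.5 − 112.5 = 1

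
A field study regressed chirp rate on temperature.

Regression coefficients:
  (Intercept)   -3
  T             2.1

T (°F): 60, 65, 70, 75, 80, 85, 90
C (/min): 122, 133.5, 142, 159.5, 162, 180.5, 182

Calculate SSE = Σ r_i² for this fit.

SSE = 80

T=60: ŷ = -3 + 2.1·60 = 123; r = 122 − 123 = -1
T=65: ŷ = -3 + 2.1·65 = 133.5; r = 133.5 − 133.5 = 0
T=70: ŷ = -3 + 2.1·70 = 144; r = 142 − 144 = -2
T=75: ŷ = -3 + 2.1·75 = 154.5; r = 159.5 − 154.5 = 5
T=80: ŷ = -3 + 2.1·80 = 165; r = 162 − 165 = -3
T=85: ŷ = -3 + 2.1·85 = 175.5; r = 180.5 − 175.5 = 5
T=90: ŷ = -3 + 2.1·90 = 186; r = 182 − 186 = -4
SSE = 1 + 0 + 4 + 25 + 9 + 25 + 16 = 80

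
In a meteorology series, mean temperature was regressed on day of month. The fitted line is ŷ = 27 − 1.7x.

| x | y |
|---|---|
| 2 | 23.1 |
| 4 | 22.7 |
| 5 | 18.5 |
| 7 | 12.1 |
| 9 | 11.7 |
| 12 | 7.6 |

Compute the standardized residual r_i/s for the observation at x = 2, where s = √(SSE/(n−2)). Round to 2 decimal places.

x=2: ŷ = 27 − 1.7·2 = 23.6; r = 23.1 − 23.6 = -0.5
x=4: ŷ = 27 − 1.7·4 = 20.2; r = 22.7 − 20.2 = 2.5
x=5: ŷ = 27 − 1.7·5 = 18.5; r = 18.5 − 18.5 = 0
x=7: ŷ = 27 − 1.7·7 = 15.1; r = 12.1 − 15.1 = -3
x=9: ŷ = 27 − 1.7·9 = 11.7; r = 11.7 − 11.7 = 0
x=12: ŷ = 27 − 1.7·12 = 6.6; r = 7.6 − 6.6 = 1
SSE = 0.25 + 6.25 + 0 + 9 + 0 + 1 = 16.5
s = √(16.5/4) = 2.03101
r/s = -0.5 / 2.03101 = -0.25

-0.25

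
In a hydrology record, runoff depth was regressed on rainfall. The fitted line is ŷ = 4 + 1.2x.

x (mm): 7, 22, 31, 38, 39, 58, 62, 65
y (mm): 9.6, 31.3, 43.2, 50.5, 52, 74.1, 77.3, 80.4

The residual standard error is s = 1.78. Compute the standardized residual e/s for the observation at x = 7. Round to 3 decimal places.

-1.573

ŷ = 4 + 1.2·7 = 12.4
e = 9.6 − 12.4 = -2.8
e/s = -2.8 / 1.78 = -1.573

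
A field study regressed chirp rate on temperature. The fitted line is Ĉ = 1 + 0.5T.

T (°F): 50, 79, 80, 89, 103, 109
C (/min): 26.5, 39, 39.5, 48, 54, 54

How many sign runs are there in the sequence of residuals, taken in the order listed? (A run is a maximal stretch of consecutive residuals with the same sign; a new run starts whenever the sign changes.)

T=50: Ĉ = 1 + 0.5·50 = 26; e = 26.5 − 26 = 0.5
T=79: Ĉ = 1 + 0.5·79 = 40.5; e = 39 − 40.5 = -1.5
T=80: Ĉ = 1 + 0.5·80 = 41; e = 39.5 − 41 = -1.5
T=89: Ĉ = 1 + 0.5·89 = 45.5; e = 48 − 45.5 = 2.5
T=103: Ĉ = 1 + 0.5·103 = 52.5; e = 54 − 52.5 = 1.5
T=109: Ĉ = 1 + 0.5·109 = 55.5; e = 54 − 55.5 = -1.5
Signs: + − − + + −
Runs: +×1, −×2, +×2, −×1 → 4

4 runs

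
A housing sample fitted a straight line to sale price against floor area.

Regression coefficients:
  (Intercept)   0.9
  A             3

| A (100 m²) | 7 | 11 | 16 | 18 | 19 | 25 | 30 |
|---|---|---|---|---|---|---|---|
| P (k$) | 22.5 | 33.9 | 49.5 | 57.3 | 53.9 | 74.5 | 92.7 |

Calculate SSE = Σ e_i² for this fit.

SSE = 27.68

A=7: ŷ = 0.9 + 3·7 = 21.9; e = 22.5 − 21.9 = 0.6
A=11: ŷ = 0.9 + 3·11 = 33.9; e = 33.9 − 33.9 = 0
A=16: ŷ = 0.9 + 3·16 = 48.9; e = 49.5 − 48.9 = 0.6
A=18: ŷ = 0.9 + 3·18 = 54.9; e = 57.3 − 54.9 = 2.4
A=19: ŷ = 0.9 + 3·19 = 57.9; e = 53.9 − 57.9 = -4
A=25: ŷ = 0.9 + 3·25 = 75.9; e = 74.5 − 75.9 = -1.4
A=30: ŷ = 0.9 + 3·30 = 90.9; e = 92.7 − 90.9 = 1.8
SSE = 0.36 + 0 + 0.36 + 5.76 + 16 + 1.96 + 3.24 = 27.68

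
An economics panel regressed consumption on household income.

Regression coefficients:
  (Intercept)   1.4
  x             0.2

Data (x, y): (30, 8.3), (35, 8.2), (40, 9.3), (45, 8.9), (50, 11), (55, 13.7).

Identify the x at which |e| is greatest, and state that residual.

x=30: ŷ = 1.4 + 0.2·30 = 7.4; e = 8.3 − 7.4 = 0.9
x=35: ŷ = 1.4 + 0.2·35 = 8.4; e = 8.2 − 8.4 = -0.2
x=40: ŷ = 1.4 + 0.2·40 = 9.4; e = 9.3 − 9.4 = -0.1
x=45: ŷ = 1.4 + 0.2·45 = 10.4; e = 8.9 − 10.4 = -1.5
x=50: ŷ = 1.4 + 0.2·50 = 11.4; e = 11 − 11.4 = -0.4
x=55: ŷ = 1.4 + 0.2·55 = 12.4; e = 13.7 − 12.4 = 1.3
Largest |e| is 1.5 at x = 45, residual -1.5.

x = 45, e = -1.5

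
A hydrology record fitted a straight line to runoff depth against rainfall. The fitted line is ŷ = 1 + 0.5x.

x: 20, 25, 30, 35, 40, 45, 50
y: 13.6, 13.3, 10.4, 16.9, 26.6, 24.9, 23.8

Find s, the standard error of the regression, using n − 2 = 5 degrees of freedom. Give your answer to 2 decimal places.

s = 3.97

x=20: ŷ = 1 + 0.5·20 = 11; r = 13.6 − 11 = 2.6
x=25: ŷ = 1 + 0.5·25 = 13.5; r = 13.3 − 13.5 = -0.2
x=30: ŷ = 1 + 0.5·30 = 16; r = 10.4 − 16 = -5.6
x=35: ŷ = 1 + 0.5·35 = 18.5; r = 16.9 − 18.5 = -1.6
x=40: ŷ = 1 + 0.5·40 = 21; r = 26.6 − 21 = 5.6
x=45: ŷ = 1 + 0.5·45 = 23.5; r = 24.9 − 23.5 = 1.4
x=50: ŷ = 1 + 0.5·50 = 26; r = 23.8 − 26 = -2.2
SSE = 6.76 + 0.04 + 31.36 + 2.56 + 31.36 + 1.96 + 4.84 = 78.88
s = √(78.88/5) = √15.776 ≈ 3.97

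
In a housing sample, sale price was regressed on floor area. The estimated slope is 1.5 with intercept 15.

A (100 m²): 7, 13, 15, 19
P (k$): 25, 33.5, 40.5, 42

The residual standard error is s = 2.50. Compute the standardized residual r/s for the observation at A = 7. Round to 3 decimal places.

-0.200

P̂ = 15 + 1.5·7 = 25.5
r = 25 − 25.5 = -0.5
r/s = -0.5 / 2.50 = -0.200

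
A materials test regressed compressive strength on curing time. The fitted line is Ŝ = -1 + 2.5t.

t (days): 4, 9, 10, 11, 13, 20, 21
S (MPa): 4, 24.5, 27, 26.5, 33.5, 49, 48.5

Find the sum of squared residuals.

SSE = 56

t=4: Ŝ = -1 + 2.5·4 = 9; e = 4 − 9 = -5
t=9: Ŝ = -1 + 2.5·9 = 21.5; e = 24.5 − 21.5 = 3
t=10: Ŝ = -1 + 2.5·10 = 24; e = 27 − 24 = 3
t=11: Ŝ = -1 + 2.5·11 = 26.5; e = 26.5 − 26.5 = 0
t=13: Ŝ = -1 + 2.5·13 = 31.5; e = 33.5 − 31.5 = 2
t=20: Ŝ = -1 + 2.5·20 = 49; e = 49 − 49 = 0
t=21: Ŝ = -1 + 2.5·21 = 51.5; e = 48.5 − 51.5 = -3
SSE = 25 + 9 + 9 + 0 + 4 + 0 + 9 = 56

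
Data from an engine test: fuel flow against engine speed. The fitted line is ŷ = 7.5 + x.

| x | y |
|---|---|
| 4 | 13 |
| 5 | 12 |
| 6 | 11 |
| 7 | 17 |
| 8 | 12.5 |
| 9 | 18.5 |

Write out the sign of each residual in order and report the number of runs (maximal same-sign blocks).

x=4: ŷ = 7.5 + 4 = 11.5; r = 13 − 11.5 = 1.5
x=5: ŷ = 7.5 + 5 = 12.5; r = 12 − 12.5 = -0.5
x=6: ŷ = 7.5 + 6 = 13.5; r = 11 − 13.5 = -2.5
x=7: ŷ = 7.5 + 7 = 14.5; r = 17 − 14.5 = 2.5
x=8: ŷ = 7.5 + 8 = 15.5; r = 12.5 − 15.5 = -3
x=9: ŷ = 7.5 + 9 = 16.5; r = 18.5 − 16.5 = 2
Signs: + − − + − +
Runs: +×1, −×2, +×1, −×1, +×1 → 5

5 runs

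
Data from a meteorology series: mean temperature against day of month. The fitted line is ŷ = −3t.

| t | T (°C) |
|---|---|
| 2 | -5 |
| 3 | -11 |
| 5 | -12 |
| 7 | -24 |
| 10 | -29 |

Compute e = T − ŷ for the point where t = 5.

e = 3

ŷ = −3·5 = -15
e = -12 − (-15) = 3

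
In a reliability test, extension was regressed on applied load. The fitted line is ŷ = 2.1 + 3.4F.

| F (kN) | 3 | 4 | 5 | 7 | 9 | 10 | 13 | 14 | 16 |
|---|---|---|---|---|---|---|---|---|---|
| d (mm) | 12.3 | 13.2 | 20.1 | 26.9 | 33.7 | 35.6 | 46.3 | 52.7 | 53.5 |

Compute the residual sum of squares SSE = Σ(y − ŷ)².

SSE = 27.5

F=3: ŷ = 2.1 + 3.4·3 = 12.3; r = 12.3 − 12.3 = 0
F=4: ŷ = 2.1 + 3.4·4 = 15.7; r = 13.2 − 15.7 = -2.5
F=5: ŷ = 2.1 + 3.4·5 = 19.1; r = 20.1 − 19.1 = 1
F=7: ŷ = 2.1 + 3.4·7 = 25.9; r = 26.9 − 25.9 = 1
F=9: ŷ = 2.1 + 3.4·9 = 32.7; r = 33.7 − 32.7 = 1
F=10: ŷ = 2.1 + 3.4·10 = 36.1; r = 35.6 − 36.1 = -0.5
F=13: ŷ = 2.1 + 3.4·13 = 46.3; r = 46.3 − 46.3 = 0
F=14: ŷ = 2.1 + 3.4·14 = 49.7; r = 52.7 − 49.7 = 3
F=16: ŷ = 2.1 + 3.4·16 = 56.5; r = 53.5 − 56.5 = -3
SSE = 0 + 6.25 + 1 + 1 + 1 + 0.25 + 0 + 9 + 9 = 27.5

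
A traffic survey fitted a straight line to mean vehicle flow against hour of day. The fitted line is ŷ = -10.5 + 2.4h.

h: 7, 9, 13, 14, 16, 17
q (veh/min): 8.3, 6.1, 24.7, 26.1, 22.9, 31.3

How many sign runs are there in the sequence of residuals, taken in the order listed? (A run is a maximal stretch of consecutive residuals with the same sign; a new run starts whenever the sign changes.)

h=7: ŷ = -10.5 + 2.4·7 = 6.3; r = 8.3 − 6.3 = 2
h=9: ŷ = -10.5 + 2.4·9 = 11.1; r = 6.1 − 11.1 = -5
h=13: ŷ = -10.5 + 2.4·13 = 20.7; r = 24.7 − 20.7 = 4
h=14: ŷ = -10.5 + 2.4·14 = 23.1; r = 26.1 − 23.1 = 3
h=16: ŷ = -10.5 + 2.4·16 = 27.9; r = 22.9 − 27.9 = -5
h=17: ŷ = -10.5 + 2.4·17 = 30.3; r = 31.3 − 30.3 = 1
Signs: + − + + − +
Runs: +×1, −×1, +×2, −×1, +×1 → 5

5 runs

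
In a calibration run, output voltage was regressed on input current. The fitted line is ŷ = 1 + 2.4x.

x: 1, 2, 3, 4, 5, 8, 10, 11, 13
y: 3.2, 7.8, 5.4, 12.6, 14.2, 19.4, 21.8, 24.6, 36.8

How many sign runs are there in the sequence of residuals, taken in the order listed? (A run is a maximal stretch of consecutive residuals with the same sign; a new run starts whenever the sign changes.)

x=1: ŷ = 1 + 2.4·1 = 3.4; e = 3.2 − 3.4 = -0.2
x=2: ŷ = 1 + 2.4·2 = 5.8; e = 7.8 − 5.8 = 2
x=3: ŷ = 1 + 2.4·3 = 8.2; e = 5.4 − 8.2 = -2.8
x=4: ŷ = 1 + 2.4·4 = 10.6; e = 12.6 − 10.6 = 2
x=5: ŷ = 1 + 2.4·5 = 13; e = 14.2 − 13 = 1.2
x=8: ŷ = 1 + 2.4·8 = 20.2; e = 19.4 − 20.2 = -0.8
x=10: ŷ = 1 + 2.4·10 = 25; e = 21.8 − 25 = -3.2
x=11: ŷ = 1 + 2.4·11 = 27.4; e = 24.6 − 27.4 = -2.8
x=13: ŷ = 1 + 2.4·13 = 32.2; e = 36.8 − 32.2 = 4.6
Signs: − + − + + − − − +
Runs: −×1, +×1, −×1, +×2, −×3, +×1 → 6

6 runs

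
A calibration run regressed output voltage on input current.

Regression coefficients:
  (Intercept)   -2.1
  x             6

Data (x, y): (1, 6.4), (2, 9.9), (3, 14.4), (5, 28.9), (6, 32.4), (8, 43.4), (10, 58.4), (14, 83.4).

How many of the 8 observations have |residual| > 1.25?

x=1: ŷ = -2.1 + 6·1 = 3.9; r = 6.4 − 3.9 = 2.5
x=2: ŷ = -2.1 + 6·2 = 9.9; r = 9.9 − 9.9 = 0
x=3: ŷ = -2.1 + 6·3 = 15.9; r = 14.4 − 15.9 = -1.5
x=5: ŷ = -2.1 + 6·5 = 27.9; r = 28.9 − 27.9 = 1
x=6: ŷ = -2.1 + 6·6 = 33.9; r = 32.4 − 33.9 = -1.5
x=8: ŷ = -2.1 + 6·8 = 45.9; r = 43.4 − 45.9 = -2.5
x=10: ŷ = -2.1 + 6·10 = 57.9; r = 58.4 − 57.9 = 0.5
x=14: ŷ = -2.1 + 6·14 = 81.9; r = 83.4 − 81.9 = 1.5
|r| > 1.25: x=1 (|r|=2.5), x=3 (|r|=1.5), x=6 (|r|=1.5), x=8 (|r|=2.5), x=14 (|r|=1.5) → 5

5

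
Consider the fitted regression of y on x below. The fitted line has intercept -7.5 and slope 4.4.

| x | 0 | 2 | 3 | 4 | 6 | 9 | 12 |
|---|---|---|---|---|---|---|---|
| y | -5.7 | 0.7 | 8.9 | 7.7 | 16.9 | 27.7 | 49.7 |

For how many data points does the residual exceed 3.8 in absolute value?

x=0: ŷ = -7.5 + 4.4·0 = -7.5; r = -5.7 − (-7.5) = 1.8
x=2: ŷ = -7.5 + 4.4·2 = 1.3; r = 0.7 − 1.3 = -0.6
x=3: ŷ = -7.5 + 4.4·3 = 5.7; r = 8.9 − 5.7 = 3.2
x=4: ŷ = -7.5 + 4.4·4 = 10.1; r = 7.7 − 10.1 = -2.4
x=6: ŷ = -7.5 + 4.4·6 = 18.9; r = 16.9 − 18.9 = -2
x=9: ŷ = -7.5 + 4.4·9 = 32.1; r = 27.7 − 32.1 = -4.4
x=12: ŷ = -7.5 + 4.4·12 = 45.3; r = 49.7 − 45.3 = 4.4
|r| > 3.8: x=9 (|r|=4.4), x=12 (|r|=4.4) → 2

2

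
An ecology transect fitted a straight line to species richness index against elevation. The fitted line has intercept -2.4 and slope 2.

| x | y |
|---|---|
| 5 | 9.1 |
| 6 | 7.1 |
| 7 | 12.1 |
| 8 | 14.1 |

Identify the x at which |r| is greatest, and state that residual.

x=5: ŷ = -2.4 + 2·5 = 7.6; r = 9.1 − 7.6 = 1.5
x=6: ŷ = -2.4 + 2·6 = 9.6; r = 7.1 − 9.6 = -2.5
x=7: ŷ = -2.4 + 2·7 = 11.6; r = 12.1 − 11.6 = 0.5
x=8: ŷ = -2.4 + 2·8 = 13.6; r = 14.1 − 13.6 = 0.5
Largest |r| is 2.5 at x = 6, residual -2.5.

x = 6, r = -2.5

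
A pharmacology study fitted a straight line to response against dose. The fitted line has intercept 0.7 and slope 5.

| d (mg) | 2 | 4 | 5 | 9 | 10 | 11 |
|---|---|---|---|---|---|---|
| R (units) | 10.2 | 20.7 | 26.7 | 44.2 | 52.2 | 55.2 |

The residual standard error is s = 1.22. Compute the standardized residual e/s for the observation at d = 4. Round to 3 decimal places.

R̂ = 0.7 + 5·4 = 20.7
e = 20.7 − 20.7 = 0
e/s = 0 / 1.22 = 0.000

0.000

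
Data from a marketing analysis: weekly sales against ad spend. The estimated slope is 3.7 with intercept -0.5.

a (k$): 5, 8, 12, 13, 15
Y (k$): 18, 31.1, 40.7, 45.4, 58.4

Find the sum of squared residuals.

SSE = 30.64

a=5: ŷ = -0.5 + 3.7·5 = 18; r = 18 − 18 = 0
a=8: ŷ = -0.5 + 3.7·8 = 29.1; r = 31.1 − 29.1 = 2
a=12: ŷ = -0.5 + 3.7·12 = 43.9; r = 40.7 − 43.9 = -3.2
a=13: ŷ = -0.5 + 3.7·13 = 47.6; r = 45.4 − 47.6 = -2.2
a=15: ŷ = -0.5 + 3.7·15 = 55; r = 58.4 − 55 = 3.4
SSE = 0 + 4 + 10.24 + 4.84 + 11.56 = 30.64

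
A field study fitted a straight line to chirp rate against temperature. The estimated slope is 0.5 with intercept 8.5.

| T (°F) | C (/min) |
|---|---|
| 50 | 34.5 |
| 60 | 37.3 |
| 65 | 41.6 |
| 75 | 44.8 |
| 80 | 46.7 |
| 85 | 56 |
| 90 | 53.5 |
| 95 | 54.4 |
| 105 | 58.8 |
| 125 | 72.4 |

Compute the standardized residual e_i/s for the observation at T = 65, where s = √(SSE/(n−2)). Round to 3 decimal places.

T=50: ŷ = 8.5 + 0.5·50 = 33.5; e = 34.5 − 33.5 = 1
T=60: ŷ = 8.5 + 0.5·60 = 38.5; e = 37.3 − 38.5 = -1.2
T=65: ŷ = 8.5 + 0.5·65 = 41; e = 41.6 − 41 = 0.6
T=75: ŷ = 8.5 + 0.5·75 = 46; e = 44.8 − 46 = -1.2
T=80: ŷ = 8.5 + 0.5·80 = 48.5; e = 46.7 − 48.5 = -1.8
T=85: ŷ = 8.5 + 0.5·85 = 51; e = 56 − 51 = 5
T=90: ŷ = 8.5 + 0.5·90 = 53.5; e = 53.5 − 53.5 = 0
T=95: ŷ = 8.5 + 0.5·95 = 56; e = 54.4 − 56 = -1.6
T=105: ŷ = 8.5 + 0.5·105 = 61; e = 58.8 − 61 = -2.2
T=125: ŷ = 8.5 + 0.5·125 = 71; e = 72.4 − 71 = 1.4
SSE = 1 + 1.44 + 0.36 + 1.44 + 3.24 + 25 + 0 + 2.56 + 4.84 + 1.96 = 41.84
s = √(41.84/8) = 2.28692
e/s = 0.6 / 2.28692 = 0.262

0.262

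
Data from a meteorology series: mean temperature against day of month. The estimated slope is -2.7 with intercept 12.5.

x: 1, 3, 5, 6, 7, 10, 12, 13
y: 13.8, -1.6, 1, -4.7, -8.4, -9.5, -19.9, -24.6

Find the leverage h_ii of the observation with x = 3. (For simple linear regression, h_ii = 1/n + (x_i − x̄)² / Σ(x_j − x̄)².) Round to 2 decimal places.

h = 0.26

x̄ = (1 + 3 + 5 + 6 + 7 + 10 + 12 + 13)/8 = 7.125
Σ(x − x̄)² = 37.5156 + 17.0156 + 4.51562 + 1.26562 + 0.015625 + 8.26562 + 23.7656 + 34.5156 = 126.875
h = 1/8 + (-4.125)²/126.875 = 0.125 + 0.134113 = 0.26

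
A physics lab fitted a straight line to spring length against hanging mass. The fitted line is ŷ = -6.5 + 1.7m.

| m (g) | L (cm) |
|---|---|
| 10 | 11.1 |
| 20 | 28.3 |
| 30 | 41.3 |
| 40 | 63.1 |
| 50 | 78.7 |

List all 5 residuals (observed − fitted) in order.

0.6, 0.8, -3.2, 1.6, 0.2

m=10: ŷ = -6.5 + 1.7·10 = 10.5; r = 11.1 − 10.5 = 0.6
m=20: ŷ = -6.5 + 1.7·20 = 27.5; r = 28.3 − 27.5 = 0.8
m=30: ŷ = -6.5 + 1.7·30 = 44.5; r = 41.3 − 44.5 = -3.2
m=40: ŷ = -6.5 + 1.7·40 = 61.5; r = 63.1 − 61.5 = 1.6
m=50: ŷ = -6.5 + 1.7·50 = 78.5; r = 78.7 − 78.5 = 0.2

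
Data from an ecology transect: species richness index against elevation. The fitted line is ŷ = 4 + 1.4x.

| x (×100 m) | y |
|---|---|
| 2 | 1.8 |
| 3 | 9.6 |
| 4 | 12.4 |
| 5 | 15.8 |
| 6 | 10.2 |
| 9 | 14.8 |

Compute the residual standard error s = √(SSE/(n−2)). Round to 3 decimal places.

s = 4.060

x=2: ŷ = 4 + 1.4·2 = 6.8; r = 1.8 − 6.8 = -5
x=3: ŷ = 4 + 1.4·3 = 8.2; r = 9.6 − 8.2 = 1.4
x=4: ŷ = 4 + 1.4·4 = 9.6; r = 12.4 − 9.6 = 2.8
x=5: ŷ = 4 + 1.4·5 = 11; r = 15.8 − 11 = 4.8
x=6: ŷ = 4 + 1.4·6 = 12.4; r = 10.2 − 12.4 = -2.2
x=9: ŷ = 4 + 1.4·9 = 16.6; r = 14.8 − 16.6 = -1.8
SSE = 25 + 1.96 + 7.84 + 23.04 + 4.84 + 3.24 = 65.92
s = √(65.92/4) = √16.48 ≈ 4.060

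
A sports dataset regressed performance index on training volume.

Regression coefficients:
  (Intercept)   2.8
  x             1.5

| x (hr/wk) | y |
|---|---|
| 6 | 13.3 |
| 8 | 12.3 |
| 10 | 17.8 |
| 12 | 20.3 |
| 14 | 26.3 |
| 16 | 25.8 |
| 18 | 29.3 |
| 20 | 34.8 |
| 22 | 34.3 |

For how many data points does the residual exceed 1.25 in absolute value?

x=6: ŷ = 2.8 + 1.5·6 = 11.8; r = 13.3 − 11.8 = 1.5
x=8: ŷ = 2.8 + 1.5·8 = 14.8; r = 12.3 − 14.8 = -2.5
x=10: ŷ = 2.8 + 1.5·10 = 17.8; r = 17.8 − 17.8 = 0
x=12: ŷ = 2.8 + 1.5·12 = 20.8; r = 20.3 − 20.8 = -0.5
x=14: ŷ = 2.8 + 1.5·14 = 23.8; r = 26.3 − 23.8 = 2.5
x=16: ŷ = 2.8 + 1.5·16 = 26.8; r = 25.8 − 26.8 = -1
x=18: ŷ = 2.8 + 1.5·18 = 29.8; r = 29.3 − 29.8 = -0.5
x=20: ŷ = 2.8 + 1.5·20 = 32.8; r = 34.8 − 32.8 = 2
x=22: ŷ = 2.8 + 1.5·22 = 35.8; r = 34.3 − 35.8 = -1.5
|r| > 1.25: x=6 (|r|=1.5), x=8 (|r|=2.5), x=14 (|r|=2.5), x=20 (|r|=2), x=22 (|r|=1.5) → 5

5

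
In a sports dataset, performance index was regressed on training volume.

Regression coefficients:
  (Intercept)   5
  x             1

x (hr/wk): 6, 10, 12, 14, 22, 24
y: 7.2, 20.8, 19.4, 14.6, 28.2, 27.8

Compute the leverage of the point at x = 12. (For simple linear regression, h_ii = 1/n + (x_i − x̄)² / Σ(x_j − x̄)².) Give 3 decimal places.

x̄ = (6 + 10 + 12 + 14 + 22 + 24)/6 = 14.6667
Σ(x − x̄)² = 75.1111 + 21.7778 + 7.11111 + 0.444444 + 53.7778 + 87.1111 = 245.333
h = 1/6 + (-2.66667)²/245.333 = 0.166667 + 0.0289855 = 0.196

h = 0.196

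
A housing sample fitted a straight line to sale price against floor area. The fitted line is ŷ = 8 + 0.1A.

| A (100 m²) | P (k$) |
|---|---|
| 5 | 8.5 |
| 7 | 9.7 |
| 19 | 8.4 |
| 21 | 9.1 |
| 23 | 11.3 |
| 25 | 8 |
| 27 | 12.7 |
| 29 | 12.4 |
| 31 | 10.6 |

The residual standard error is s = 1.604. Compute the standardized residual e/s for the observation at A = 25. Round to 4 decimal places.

ŷ = 8 + 0.1·25 = 10.5
e = 8 − 10.5 = -2.5
e/s = -2.5 / 1.604 = -1.5586

-1.5586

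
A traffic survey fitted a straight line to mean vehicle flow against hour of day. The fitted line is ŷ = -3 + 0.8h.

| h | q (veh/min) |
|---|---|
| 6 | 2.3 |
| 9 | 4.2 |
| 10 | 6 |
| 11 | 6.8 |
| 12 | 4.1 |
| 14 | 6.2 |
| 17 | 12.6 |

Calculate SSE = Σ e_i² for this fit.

SSE = 16.5

h=6: ŷ = -3 + 0.8·6 = 1.8; e = 2.3 − 1.8 = 0.5
h=9: ŷ = -3 + 0.8·9 = 4.2; e = 4.2 − 4.2 = 0
h=10: ŷ = -3 + 0.8·10 = 5; e = 6 − 5 = 1
h=11: ŷ = -3 + 0.8·11 = 5.8; e = 6.8 − 5.8 = 1
h=12: ŷ = -3 + 0.8·12 = 6.6; e = 4.1 − 6.6 = -2.5
h=14: ŷ = -3 + 0.8·14 = 8.2; e = 6.2 − 8.2 = -2
h=17: ŷ = -3 + 0.8·17 = 10.6; e = 12.6 − 10.6 = 2
SSE = 0.25 + 0 + 1 + 1 + 6.25 + 4 + 4 = 16.5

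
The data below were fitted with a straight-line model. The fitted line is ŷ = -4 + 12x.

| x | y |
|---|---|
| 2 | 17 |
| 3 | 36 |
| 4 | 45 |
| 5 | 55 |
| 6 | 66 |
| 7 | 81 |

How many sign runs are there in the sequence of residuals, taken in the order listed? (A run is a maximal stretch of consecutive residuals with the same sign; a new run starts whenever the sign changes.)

4 runs

x=2: ŷ = -4 + 12·2 = 20; r = 17 − 20 = -3
x=3: ŷ = -4 + 12·3 = 32; r = 36 − 32 = 4
x=4: ŷ = -4 + 12·4 = 44; r = 45 − 44 = 1
x=5: ŷ = -4 + 12·5 = 56; r = 55 − 56 = -1
x=6: ŷ = -4 + 12·6 = 68; r = 66 − 68 = -2
x=7: ŷ = -4 + 12·7 = 80; r = 81 − 80 = 1
Signs: − + + − − +
Runs: −×1, +×2, −×2, +×1 → 4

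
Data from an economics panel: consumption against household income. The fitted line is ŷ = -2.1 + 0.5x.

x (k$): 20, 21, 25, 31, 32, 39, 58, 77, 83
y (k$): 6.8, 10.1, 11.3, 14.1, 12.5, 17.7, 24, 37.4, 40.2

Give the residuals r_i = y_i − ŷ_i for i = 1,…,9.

-1.1, 1.7, 0.9, 0.7, -1.4, 0.3, -2.9, 1, 0.8

x=20: ŷ = -2.1 + 0.5·20 = 7.9; r = 6.8 − 7.9 = -1.1
x=21: ŷ = -2.1 + 0.5·21 = 8.4; r = 10.1 − 8.4 = 1.7
x=25: ŷ = -2.1 + 0.5·25 = 10.4; r = 11.3 − 10.4 = 0.9
x=31: ŷ = -2.1 + 0.5·31 = 13.4; r = 14.1 − 13.4 = 0.7
x=32: ŷ = -2.1 + 0.5·32 = 13.9; r = 12.5 − 13.9 = -1.4
x=39: ŷ = -2.1 + 0.5·39 = 17.4; r = 17.7 − 17.4 = 0.3
x=58: ŷ = -2.1 + 0.5·58 = 26.9; r = 24 − 26.9 = -2.9
x=77: ŷ = -2.1 + 0.5·77 = 36.4; r = 37.4 − 36.4 = 1
x=83: ŷ = -2.1 + 0.5·83 = 39.4; r = 40.2 − 39.4 = 0.8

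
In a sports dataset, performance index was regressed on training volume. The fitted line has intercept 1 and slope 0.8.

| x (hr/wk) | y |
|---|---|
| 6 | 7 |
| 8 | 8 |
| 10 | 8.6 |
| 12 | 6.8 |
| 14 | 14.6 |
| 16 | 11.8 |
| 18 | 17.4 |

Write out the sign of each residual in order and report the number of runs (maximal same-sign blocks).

5 runs

x=6: ŷ = 1 + 0.8·6 = 5.8; e = 7 − 5.8 = 1.2
x=8: ŷ = 1 + 0.8·8 = 7.4; e = 8 − 7.4 = 0.6
x=10: ŷ = 1 + 0.8·10 = 9; e = 8.6 − 9 = -0.4
x=12: ŷ = 1 + 0.8·12 = 10.6; e = 6.8 − 10.6 = -3.8
x=14: ŷ = 1 + 0.8·14 = 12.2; e = 14.6 − 12.2 = 2.4
x=16: ŷ = 1 + 0.8·16 = 13.8; e = 11.8 − 13.8 = -2
x=18: ŷ = 1 + 0.8·18 = 15.4; e = 17.4 − 15.4 = 2
Signs: + + − − + − +
Runs: +×2, −×2, +×1, −×1, +×1 → 5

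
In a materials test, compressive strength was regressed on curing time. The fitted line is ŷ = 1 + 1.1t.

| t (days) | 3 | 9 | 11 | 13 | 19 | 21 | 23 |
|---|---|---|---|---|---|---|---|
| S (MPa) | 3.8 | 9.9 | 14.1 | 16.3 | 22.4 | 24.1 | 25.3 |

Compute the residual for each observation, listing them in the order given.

t=3: ŷ = 1 + 1.1·3 = 4.3; r = 3.8 − 4.3 = -0.5
t=9: ŷ = 1 + 1.1·9 = 10.9; r = 9.9 − 10.9 = -1
t=11: ŷ = 1 + 1.1·11 = 13.1; r = 14.1 − 13.1 = 1
t=13: ŷ = 1 + 1.1·13 = 15.3; r = 16.3 − 15.3 = 1
t=19: ŷ = 1 + 1.1·19 = 21.9; r = 22.4 − 21.9 = 0.5
t=21: ŷ = 1 + 1.1·21 = 24.1; r = 24.1 − 24.1 = 0
t=23: ŷ = 1 + 1.1·23 = 26.3; r = 25.3 − 26.3 = -1

-0.5, -1, 1, 1, 0.5, 0, -1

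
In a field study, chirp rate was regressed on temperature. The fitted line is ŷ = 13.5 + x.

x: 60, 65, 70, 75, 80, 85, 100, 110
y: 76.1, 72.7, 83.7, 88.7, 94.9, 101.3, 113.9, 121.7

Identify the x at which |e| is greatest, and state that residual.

x = 65, e = -5.8

x=60: ŷ = 13.5 + 60 = 73.5; e = 76.1 − 73.5 = 2.6
x=65: ŷ = 13.5 + 65 = 78.5; e = 72.7 − 78.5 = -5.8
x=70: ŷ = 13.5 + 70 = 83.5; e = 83.7 − 83.5 = 0.2
x=75: ŷ = 13.5 + 75 = 88.5; e = 88.7 − 88.5 = 0.2
x=80: ŷ = 13.5 + 80 = 93.5; e = 94.9 − 93.5 = 1.4
x=85: ŷ = 13.5 + 85 = 98.5; e = 101.3 − 98.5 = 2.8
x=100: ŷ = 13.5 + 100 = 113.5; e = 113.9 − 113.5 = 0.4
x=110: ŷ = 13.5 + 110 = 123.5; e = 121.7 − 123.5 = -1.8
Largest |e| is 5.8 at x = 65, residual -5.8.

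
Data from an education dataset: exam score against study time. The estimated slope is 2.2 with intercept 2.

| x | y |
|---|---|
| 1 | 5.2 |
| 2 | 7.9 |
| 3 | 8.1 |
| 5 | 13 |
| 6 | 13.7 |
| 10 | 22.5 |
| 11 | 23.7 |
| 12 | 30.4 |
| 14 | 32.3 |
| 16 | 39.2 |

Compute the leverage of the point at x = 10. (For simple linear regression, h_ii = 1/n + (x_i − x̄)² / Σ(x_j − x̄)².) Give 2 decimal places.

h = 0.12

x̄ = (1 + 2 + 3 + 5 + 6 + 10 + 11 + 12 + 14 + 16)/10 = 8
Σ(x − x̄)² = 49 + 36 + 25 + 9 + 4 + 4 + 9 + 16 + 36 + 64 = 252
h = 1/10 + (2)²/252 = 0.1 + 0.015873 = 0.12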